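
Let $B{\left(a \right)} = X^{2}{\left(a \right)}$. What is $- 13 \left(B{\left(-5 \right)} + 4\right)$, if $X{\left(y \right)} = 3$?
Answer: $-169$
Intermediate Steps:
$B{\left(a \right)} = 9$ ($B{\left(a \right)} = 3^{2} = 9$)
$- 13 \left(B{\left(-5 \right)} + 4\right) = - 13 \left(9 + 4\right) = \left(-13\right) 13 = -169$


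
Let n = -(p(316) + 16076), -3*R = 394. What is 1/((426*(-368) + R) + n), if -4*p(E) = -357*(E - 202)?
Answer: -6/1098899 ≈ -5.4600e-6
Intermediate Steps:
R = -394/3 (R = -⅓*394 = -394/3 ≈ -131.33)
p(E) = -36057/2 + 357*E/4 (p(E) = -(-357)*(E - 202)/4 = -(-357)*(-202 + E)/4 = -(72114 - 357*E)/4 = -36057/2 + 357*E/4)
n = -52501/2 (n = -((-36057/2 + (357/4)*316) + 16076) = -((-36057/2 + 28203) + 16076) = -(20349/2 + 16076) = -1*52501/2 = -52501/2 ≈ -26251.)
1/((426*(-368) + R) + n) = 1/((426*(-368) - 394/3) - 52501/2) = 1/((-156768 - 394/3) - 52501/2) = 1/(-470698/3 - 52501/2) = 1/(-1098899/6) = -6/1098899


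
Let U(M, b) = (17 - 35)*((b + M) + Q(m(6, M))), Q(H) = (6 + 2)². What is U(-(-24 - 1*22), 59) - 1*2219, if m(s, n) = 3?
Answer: -5261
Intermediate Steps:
Q(H) = 64 (Q(H) = 8² = 64)
U(M, b) = -1152 - 18*M - 18*b (U(M, b) = (17 - 35)*((b + M) + 64) = -18*((M + b) + 64) = -18*(64 + M + b) = -1152 - 18*M - 18*b)
U(-(-24 - 1*22), 59) - 1*2219 = (-1152 - (-18)*(-24 - 1*22) - 18*59) - 1*2219 = (-1152 - (-18)*(-24 - 22) - 1062) - 2219 = (-1152 - (-18)*(-46) - 1062) - 2219 = (-1152 - 18*46 - 1062) - 2219 = (-1152 - 828 - 1062) - 2219 = -3042 - 2219 = -5261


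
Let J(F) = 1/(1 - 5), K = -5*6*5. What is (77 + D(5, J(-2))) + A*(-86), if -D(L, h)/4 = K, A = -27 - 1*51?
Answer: 7385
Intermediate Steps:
K = -150 (K = -30*5 = -150)
J(F) = -¼ (J(F) = 1/(-4) = -¼)
A = -78 (A = -27 - 51 = -78)
D(L, h) = 600 (D(L, h) = -4*(-150) = 600)
(77 + D(5, J(-2))) + A*(-86) = (77 + 600) - 78*(-86) = 677 + 6708 = 7385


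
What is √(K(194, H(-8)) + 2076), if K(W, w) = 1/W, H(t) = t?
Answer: √78132530/194 ≈ 45.563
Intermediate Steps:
√(K(194, H(-8)) + 2076) = √(1/194 + 2076) = √(402745/194) = √78132530/194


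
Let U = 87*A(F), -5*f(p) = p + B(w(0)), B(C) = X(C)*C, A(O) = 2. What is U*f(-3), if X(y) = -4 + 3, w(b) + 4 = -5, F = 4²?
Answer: -1044/5 ≈ -208.80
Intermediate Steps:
F = 16
w(b) = -9 (w(b) = -4 - 5 = -9)
X(y) = -1
B(C) = -C
f(p) = -9/5 - p/5 (f(p) = -(p - 1*(-9))/5 = -(p + 9)/5 = -(9 + p)/5 = -9/5 - p/5)
U = 174 (U = 87*2 = 174)
U*f(-3) = 174*(-9/5 - ⅕*(-3)) = 174*(-9/5 + ⅗) = 174*(-6/5) = -1044/5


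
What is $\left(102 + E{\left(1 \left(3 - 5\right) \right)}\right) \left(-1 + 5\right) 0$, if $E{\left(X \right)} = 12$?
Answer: $0$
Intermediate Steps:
$\left(102 + E{\left(1 \left(3 - 5\right) \right)}\right) \left(-1 + 5\right) 0 = \left(102 + 12\right) \left(-1 + 5\right) 0 = 114 \cdot 4 \cdot 0 = 114 \cdot 0 = 0$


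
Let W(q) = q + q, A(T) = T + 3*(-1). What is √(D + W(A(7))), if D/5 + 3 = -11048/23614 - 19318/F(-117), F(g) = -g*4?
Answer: I*√1082651059058/70842 ≈ 14.688*I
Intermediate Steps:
F(g) = -4*g
A(T) = -3 + T (A(T) = T - 3 = -3 + T)
W(q) = 2*q
D = -47548055/212526 (D = -15 + 5*(-11048/23614 - 19318/((-4*(-117)))) = -15 + 5*(-11048*1/23614 - 19318/468) = -15 + 5*(-5524/11807 - 19318*1/468) = -15 + 5*(-5524/11807 - 743/18) = -15 + 5*(-8872033/212526) = -15 - 44360165/212526 = -47548055/212526 ≈ -223.73)
√(D + W(A(7))) = √(-47548055/212526 + 2*(-3 + 7)) = √(-47548055/212526 + 2*4) = √(-47548055/212526 + 8) = √(-45847847/212526) = I*√1082651059058/70842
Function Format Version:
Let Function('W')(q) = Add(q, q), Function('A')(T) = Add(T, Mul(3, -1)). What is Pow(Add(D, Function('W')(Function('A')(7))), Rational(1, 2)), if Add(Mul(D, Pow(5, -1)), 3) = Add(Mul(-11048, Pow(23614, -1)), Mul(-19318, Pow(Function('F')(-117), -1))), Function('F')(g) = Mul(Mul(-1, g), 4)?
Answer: Mul(Rational(1, 70842), I, Pow(1082651059058, Rational(1, 2))) ≈ Mul(14.688, I)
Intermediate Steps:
Function('F')(g) = Mul(-4, g)
Function('A')(T) = Add(-3, T) (Function('A')(T) = Add(T, -3) = Add(-3, T))
Function('W')(q) = Mul(2, q)
D = Rational(-47548055, 212526) (D = Add(-15, Mul(5, Add(Mul(-11048, Pow(23614, -1)), Mul(-19318, Pow(Mul(-4, -117), -1))))) = Add(-15, Mul(5, Add(Mul(-11048, Rational(1, 23614)), Mul(-19318, Pow(468, -1))))) = Add(-15, Mul(5, Add(Rational(-5524, 11807), Mul(-19318, Rational(1, 468))))) = Add(-15, Mul(5, Add(Rational(-5524, 11807), Rational(-743, 18)))) = Add(-15, Mul(5, Rational(-8872033, 212526))) = Add(-15, Rational(-44360165, 212526)) = Rational(-47548055, 212526) ≈ -223.73)
Pow(Add(D, Function('W')(Function('A')(7))), Rational(1, 2)) = Pow(Add(Rational(-47548055, 212526), Mul(2, Add(-3, 7))), Rational(1, 2)) = Pow(Add(Rational(-47548055, 212526), Mul(2, 4)), Rational(1, 2)) = Pow(Add(Rational(-47548055, 212526), 8), Rational(1, 2)) = Pow(Rational(-45847847, 212526), Rational(1, 2)) = Mul(Rational(1, 70842), I, Pow(1082651059058, Rational(1, 2)))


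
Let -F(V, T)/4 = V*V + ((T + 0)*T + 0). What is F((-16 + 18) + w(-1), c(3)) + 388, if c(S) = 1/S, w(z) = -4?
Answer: 3344/9 ≈ 371.56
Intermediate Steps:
F(V, T) = -4*T**2 - 4*V**2 (F(V, T) = -4*(V*V + ((T + 0)*T + 0)) = -4*(V**2 + (T*T + 0)) = -4*(V**2 + (T**2 + 0)) = -4*(V**2 + T**2) = -4*(T**2 + V**2) = -4*T**2 - 4*V**2)
F((-16 + 18) + w(-1), c(3)) + 388 = (-4*(1/3)**2 - 4*((-16 + 18) - 4)**2) + 388 = (-4*(1/3)**2 - 4*(2 - 4)**2) + 388 = (-4*1/9 - 4*(-2)**2) + 388 = (-4/9 - 4*4) + 388 = (-4/9 - 16) + 388 = -148/9 + 388 = 3344/9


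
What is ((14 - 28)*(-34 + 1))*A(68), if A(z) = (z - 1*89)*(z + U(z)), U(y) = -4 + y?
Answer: -1280664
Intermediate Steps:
A(z) = (-89 + z)*(-4 + 2*z) (A(z) = (z - 1*89)*(z + (-4 + z)) = (z - 89)*(-4 + 2*z) = (-89 + z)*(-4 + 2*z))
((14 - 28)*(-34 + 1))*A(68) = ((14 - 28)*(-34 + 1))*(356 - 182*68 + 2*68²) = (-14*(-33))*(356 - 12376 + 2*4624) = 462*(356 - 12376 + 9248) = 462*(-2772) = -1280664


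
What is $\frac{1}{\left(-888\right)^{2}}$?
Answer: $\frac{1}{788544} \approx 1.2682 \cdot 10^{-6}$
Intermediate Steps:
$\frac{1}{\left(-888\right)^{2}} = \frac{1}{788544}$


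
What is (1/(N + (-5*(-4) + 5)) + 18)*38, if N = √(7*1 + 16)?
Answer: 206359/301 - 19*√23/301 ≈ 685.28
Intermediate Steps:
N = √23 (N = √(7 + 16) = √23 ≈ 4.7958)
(1/(N + (-5*(-4) + 5)) + 18)*38 = (1/(√23 + (-5*(-4) + 5)) + 18)*38 = (1/(√23 + (20 + 5)) + 18)*38 = (1/(√23 + 25) + 18)*38 = (1/(25 + √23) + 18)*38 = (18 + 1/(25 + √23))*38 = 684 + 38/(25 + √23)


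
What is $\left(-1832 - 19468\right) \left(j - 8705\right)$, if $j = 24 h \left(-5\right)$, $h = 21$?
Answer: $239092500$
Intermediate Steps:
$j = -2520$ ($j = 24 \cdot 21 \left(-5\right) = 504 \left(-5\right) = -2520$)
$\left(-1832 - 19468\right) \left(j - 8705\right) = \left(-1832 - 19468\right) \left(-2520 - 8705\right) = \left(-21300\right) \left(-11225\right) = 239092500$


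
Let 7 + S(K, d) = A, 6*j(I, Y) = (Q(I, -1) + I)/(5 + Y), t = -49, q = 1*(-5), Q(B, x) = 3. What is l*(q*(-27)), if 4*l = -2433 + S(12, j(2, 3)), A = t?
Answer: -336015/4 ≈ -84004.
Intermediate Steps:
q = -5
j(I, Y) = (3 + I)/(6*(5 + Y)) (j(I, Y) = ((3 + I)/(5 + Y))/6 = (3 + I)/(6*(5 + Y)))
A = -49
S(K, d) = -56 (S(K, d) = -7 - 49 = -56)
l = -2489/4 (l = (-2433 - 56)/4 = (¼)*(-2489) = -2489/4 ≈ -622.25)
l*(q*(-27)) = -(-12445)*(-27)/4 = -2489/4*135 = -336015/4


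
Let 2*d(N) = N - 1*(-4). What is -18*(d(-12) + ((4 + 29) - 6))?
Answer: -414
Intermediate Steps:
d(N) = 2 + N/2 (d(N) = (N - 1*(-4))/2 = (N + 4)/2 = (4 + N)/2 = 2 + N/2)
-18*(d(-12) + ((4 + 29) - 6)) = -18*((2 + (½)*(-12)) + ((4 + 29) - 6)) = -18*((2 - 6) + (33 - 6)) = -18*(-4 + 27) = -18*23 = -414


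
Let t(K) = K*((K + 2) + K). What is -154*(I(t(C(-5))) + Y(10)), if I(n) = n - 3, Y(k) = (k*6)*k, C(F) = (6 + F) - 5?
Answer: -95634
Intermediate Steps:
C(F) = 1 + F
t(K) = K*(2 + 2*K) (t(K) = K*((2 + K) + K) = K*(2 + 2*K))
Y(k) = 6*k**2 (Y(k) = (6*k)*k = 6*k**2)
I(n) = -3 + n
-154*(I(t(C(-5))) + Y(10)) = -154*((-3 + 2*(1 - 5)*(1 + (1 - 5))) + 6*10**2) = -154*((-3 + 2*(-4)*(1 - 4)) + 6*100) = -154*((-3 + 2*(-4)*(-3)) + 600) = -154*((-3 + 24) + 600) = -154*(21 + 600) = -154*621 = -95634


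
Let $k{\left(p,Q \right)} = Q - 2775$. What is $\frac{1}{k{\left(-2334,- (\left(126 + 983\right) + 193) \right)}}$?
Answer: $- \frac{1}{4077} \approx -0.00024528$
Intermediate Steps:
$k{\left(p,Q \right)} = -2775 + Q$
$\frac{1}{k{\left(-2334,- (\left(126 + 983\right) + 193) \right)}} = \frac{1}{-2775 - \left(\left(126 + 983\right) + 193\right)} = \frac{1}{-2775 - \left(1109 + 193\right)} = \frac{1}{-2775 - 1302} = \frac{1}{-4077} = - \frac{1}{4077}$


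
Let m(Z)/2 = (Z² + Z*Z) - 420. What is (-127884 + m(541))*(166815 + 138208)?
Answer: 317833966000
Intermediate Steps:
m(Z) = -840 + 4*Z² (m(Z) = 2*((Z² + Z*Z) - 420) = 2*((Z² + Z²) - 420) = 2*(2*Z² - 420) = 2*(-420 + 2*Z²) = -840 + 4*Z²)
(-127884 + m(541))*(166815 + 138208) = (-127884 + (-840 + 4*541²))*(166815 + 138208) = (-127884 + (-840 + 4*292681))*305023 = (-127884 + (-840 + 1170724))*305023 = (-127884 + 1169884)*305023 = 1042000*305023 = 317833966000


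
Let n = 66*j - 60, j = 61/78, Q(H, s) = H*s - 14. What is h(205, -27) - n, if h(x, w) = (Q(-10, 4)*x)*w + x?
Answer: 3888344/13 ≈ 2.9910e+5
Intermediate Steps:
Q(H, s) = -14 + H*s
j = 61/78 (j = 61*(1/78) = 61/78 ≈ 0.78205)
h(x, w) = x - 54*w*x (h(x, w) = ((-14 - 10*4)*x)*w + x = ((-14 - 40)*x)*w + x = (-54*x)*w + x = -54*w*x + x = x - 54*w*x)
n = -109/13 (n = 66*(61/78) - 60 = 671/13 - 60 = -109/13 ≈ -8.3846)
h(205, -27) - n = 205*(1 - 54*(-27)) - 1*(-109/13) = 205*(1 + 1458) + 109/13 = 205*1459 + 109/13 = 299095 + 109/13 = 3888344/13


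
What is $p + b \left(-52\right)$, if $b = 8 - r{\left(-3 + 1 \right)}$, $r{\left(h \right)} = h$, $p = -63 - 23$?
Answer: $-606$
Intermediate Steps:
$p = -86$
$b = 10$ ($b = 8 - \left(-3 + 1\right) = 8 - -2 = 8 + 2 = 10$)
$p + b \left(-52\right) = -86 + 10 \left(-52\right) = -86 - 520 = -606$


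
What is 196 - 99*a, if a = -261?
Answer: 26035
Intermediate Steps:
196 - 99*a = 196 - 99*(-261) = 196 + 25839 = 26035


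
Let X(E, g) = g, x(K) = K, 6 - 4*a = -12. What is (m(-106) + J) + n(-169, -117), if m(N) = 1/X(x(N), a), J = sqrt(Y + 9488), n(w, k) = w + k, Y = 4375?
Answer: -2572/9 + sqrt(13863) ≈ -168.04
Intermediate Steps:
a = 9/2 (a = 3/2 - 1/4*(-12) = 3/2 + 3 = 9/2 ≈ 4.5000)
n(w, k) = k + w
J = sqrt(13863) (J = sqrt(4375 + 9488) = sqrt(13863) ≈ 117.74)
m(N) = 2/9 (m(N) = 1/(9/2) = 2/9)
(m(-106) + J) + n(-169, -117) = (2/9 + sqrt(13863)) + (-117 - 169) = (2/9 + sqrt(13863)) - 286 = -2572/9 + sqrt(13863)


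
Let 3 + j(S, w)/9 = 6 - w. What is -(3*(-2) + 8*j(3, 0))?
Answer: -210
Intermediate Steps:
j(S, w) = 27 - 9*w (j(S, w) = -27 + 9*(6 - w) = -27 + (54 - 9*w) = 27 - 9*w)
-(3*(-2) + 8*j(3, 0)) = -(3*(-2) + 8*(27 - 9*0)) = -(-6 + 8*(27 + 0)) = -(-6 + 8*27) = -(-6 + 216) = -1*210 = -210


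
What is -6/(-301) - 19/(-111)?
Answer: 6385/33411 ≈ 0.19110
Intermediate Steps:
-6/(-301) - 19/(-111) = -6*(-1/301) - 19*(-1/111) = 6/301 + 19/111 = 6385/33411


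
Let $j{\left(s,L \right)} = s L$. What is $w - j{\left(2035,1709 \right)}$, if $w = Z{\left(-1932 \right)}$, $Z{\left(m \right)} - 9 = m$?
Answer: $-3479738$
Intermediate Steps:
$j{\left(s,L \right)} = L s$
$Z{\left(m \right)} = 9 + m$
$w = -1923$ ($w = 9 - 1932 = -1923$)
$w - j{\left(2035,1709 \right)} = -1923 - 1709 \cdot 2035 = -1923 - 3477815 = -3479738$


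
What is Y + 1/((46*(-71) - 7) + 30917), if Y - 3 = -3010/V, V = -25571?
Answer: 314841169/100983532 ≈ 3.1177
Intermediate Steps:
Y = 11389/3653 (Y = 3 - 3010/(-25571) = 3 - 3010*(-1/25571) = 3 + 430/3653 = 11389/3653 ≈ 3.1177)
Y + 1/((46*(-71) - 7) + 30917) = 11389/3653 + 1/((46*(-71) - 7) + 30917) = 11389/3653 + 1/((-3266 - 7) + 30917) = 11389/3653 + 1/(-3273 + 30917) = 11389/3653 + 1/27644 = 314841169/100983532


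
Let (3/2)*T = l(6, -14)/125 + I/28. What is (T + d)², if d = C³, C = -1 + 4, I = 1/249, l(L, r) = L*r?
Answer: 1204799858391529/1708902562500 ≈ 705.01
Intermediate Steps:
I = 1/249 ≈ 0.0040161
C = 3
d = 27 (d = 3³ = 27)
T = -585523/1307250 (T = 2*((6*(-14))/125 + (1/249)/28)/3 = 2*(-84*1/125 + (1/249)*(1/28))/3 = 2*(-84/125 + 1/6972)/3 = (⅔)*(-585523/871500) = -585523/1307250 ≈ -0.44790)
(T + d)² = (-585523/1307250 + 27)² = (34710227/1307250)² = 1204799858391529/1708902562500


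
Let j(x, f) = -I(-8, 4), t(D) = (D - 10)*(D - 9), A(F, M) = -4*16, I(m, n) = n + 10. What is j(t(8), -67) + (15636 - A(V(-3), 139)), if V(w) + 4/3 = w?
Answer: 15686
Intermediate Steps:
V(w) = -4/3 + w
I(m, n) = 10 + n
A(F, M) = -64
t(D) = (-10 + D)*(-9 + D)
j(x, f) = -14 (j(x, f) = -(10 + 4) = -1*14 = -14)
j(t(8), -67) + (15636 - A(V(-3), 139)) = -14 + (15636 - 1*(-64)) = -14 + (15636 + 64) = -14 + 15700 = 15686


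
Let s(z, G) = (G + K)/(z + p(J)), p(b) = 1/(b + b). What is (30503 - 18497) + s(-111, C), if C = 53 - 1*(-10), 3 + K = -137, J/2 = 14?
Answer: 6783782/565 ≈ 12007.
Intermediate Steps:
J = 28 (J = 2*14 = 28)
p(b) = 1/(2*b)
K = -140 (K = -3 - 137 = -140)
C = 63 (C = 53 + 10 = 63)
s(z, G) = (-140 + G)/(1/56 + z) (s(z, G) = (G - 140)/(z + (1/2)/28) = (-140 + G)/(z + (1/2)*(1/28)) = (-140 + G)/(z + 1/56) = (-140 + G)/(1/56 + z))
(30503 - 18497) + s(-111, C) = (30503 - 18497) + 56*(-140 + 63)/(1 + 56*(-111)) = 12006 + 56*(-77)/(1 - 6216) = 12006 + 56*(-77)/(-6215) = 12006 + 56*(-1/6215)*(-77) = 12006 + 392/565 = 6783782/565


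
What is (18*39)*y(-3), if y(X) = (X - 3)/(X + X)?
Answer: 702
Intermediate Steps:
y(X) = (-3 + X)/(2*X) (y(X) = (-3 + X)/((2*X)) = (-3 + X)*(1/(2*X)) = (-3 + X)/(2*X))
(18*39)*y(-3) = (18*39)*((½)*(-3 - 3)/(-3)) = 702*((½)*(-⅓)*(-6)) = 702*1 = 702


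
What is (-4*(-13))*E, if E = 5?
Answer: 260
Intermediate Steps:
(-4*(-13))*E = -4*(-13)*5 = 52*5 = 260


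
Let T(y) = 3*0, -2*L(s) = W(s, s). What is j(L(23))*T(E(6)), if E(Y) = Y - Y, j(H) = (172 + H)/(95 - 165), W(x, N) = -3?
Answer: 0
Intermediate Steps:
L(s) = 3/2 (L(s) = -½*(-3) = 3/2)
j(H) = -86/35 - H/70 (j(H) = (172 + H)/(-70) = (172 + H)*(-1/70) = -86/35 - H/70)
E(Y) = 0
T(y) = 0
j(L(23))*T(E(6)) = (-86/35 - 1/70*3/2)*0 = (-86/35 - 3/140)*0 = -347/140*0 = 0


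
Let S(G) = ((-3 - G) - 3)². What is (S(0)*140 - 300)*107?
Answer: 507180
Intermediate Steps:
S(G) = (-6 - G)²
(S(0)*140 - 300)*107 = ((6 + 0)²*140 - 300)*107 = (6²*140 - 300)*107 = (36*140 - 300)*107 = (5040 - 300)*107 = 4740*107 = 507180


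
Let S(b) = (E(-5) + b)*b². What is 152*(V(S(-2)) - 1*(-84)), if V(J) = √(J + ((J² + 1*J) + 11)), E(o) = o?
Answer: 12768 + 152*√739 ≈ 16900.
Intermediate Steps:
S(b) = b²*(-5 + b) (S(b) = (-5 + b)*b² = b²*(-5 + b))
V(J) = √(11 + J² + 2*J) (V(J) = √(J + ((J² + J) + 11)) = √(J + ((J + J²) + 11)) = √(J + (11 + J + J²)) = √(11 + J² + 2*J))
152*(V(S(-2)) - 1*(-84)) = 152*(√(11 + ((-2)²*(-5 - 2))² + 2*((-2)²*(-5 - 2))) - 1*(-84)) = 152*(√(11 + (4*(-7))² + 2*(4*(-7))) + 84) = 152*(√(11 + (-28)² + 2*(-28)) + 84) = 152*(√(11 + 784 - 56) + 84) = 152*(√739 + 84) = 152*(84 + √739) = 12768 + 152*√739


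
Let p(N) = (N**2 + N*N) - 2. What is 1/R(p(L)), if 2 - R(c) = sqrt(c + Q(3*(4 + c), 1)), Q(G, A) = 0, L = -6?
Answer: -1/33 - sqrt(70)/66 ≈ -0.15707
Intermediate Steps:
p(N) = -2 + 2*N**2 (p(N) = (N**2 + N**2) - 2 = 2*N**2 - 2 = -2 + 2*N**2)
R(c) = 2 - sqrt(c) (R(c) = 2 - sqrt(c + 0) = 2 - sqrt(c))
1/R(p(L)) = 1/(2 - sqrt(-2 + 2*(-6)**2)) = 1/(2 - sqrt(-2 + 2*36)) = 1/(2 - sqrt(-2 + 72)) = 1/(2 - sqrt(70))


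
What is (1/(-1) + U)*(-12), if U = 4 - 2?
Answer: -12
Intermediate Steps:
U = 2
(1/(-1) + U)*(-12) = (1/(-1) + 2)*(-12) = (-1 + 2)*(-12) = 1*(-12) = -12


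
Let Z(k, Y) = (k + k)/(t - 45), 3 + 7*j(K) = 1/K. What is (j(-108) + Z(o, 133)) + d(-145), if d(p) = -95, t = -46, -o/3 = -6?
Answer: -134539/1404 ≈ -95.825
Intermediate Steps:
o = 18 (o = -3*(-6) = 18)
j(K) = -3/7 + 1/(7*K)
Z(k, Y) = -2*k/91 (Z(k, Y) = (k + k)/(-46 - 45) = (2*k)/(-91) = (2*k)*(-1/91) = -2*k/91)
(j(-108) + Z(o, 133)) + d(-145) = ((⅐)*(1 - 3*(-108))/(-108) - 2/91*18) - 95 = ((⅐)*(-1/108)*(1 + 324) - 36/91) - 95 = ((⅐)*(-1/108)*325 - 36/91) - 95 = (-325/756 - 36/91) - 95 = -1159/1404 - 95 = -134539/1404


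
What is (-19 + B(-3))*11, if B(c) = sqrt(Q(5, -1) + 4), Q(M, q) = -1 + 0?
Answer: -209 + 11*sqrt(3) ≈ -189.95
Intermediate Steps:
Q(M, q) = -1
B(c) = sqrt(3) (B(c) = sqrt(-1 + 4) = sqrt(3))
(-19 + B(-3))*11 = (-19 + sqrt(3))*11 = -209 + 11*sqrt(3)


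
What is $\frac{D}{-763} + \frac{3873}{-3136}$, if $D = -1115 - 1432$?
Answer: $\frac{718899}{341824} \approx 2.1031$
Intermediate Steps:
$D = -2547$ ($D = -1115 - 1432 = -2547$)
$\frac{D}{-763} + \frac{3873}{-3136} = - \frac{2547}{-763} + \frac{3873}{-3136} = \left(-2547\right) \left(- \frac{1}{763}\right) + 3873 \left(- \frac{1}{3136}\right) = \frac{2547}{763} - \frac{3873}{3136} = \frac{718899}{341824}$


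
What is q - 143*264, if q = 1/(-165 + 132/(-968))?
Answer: -137153038/3633 ≈ -37752.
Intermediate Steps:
q = -22/3633 (q = 1/(-165 + 132*(-1/968)) = 1/(-165 - 3/22) = 1/(-3633/22) = -22/3633 ≈ -0.0060556)
q - 143*264 = -22/3633 - 143*264 = -22/3633 - 37752 = -137153038/3633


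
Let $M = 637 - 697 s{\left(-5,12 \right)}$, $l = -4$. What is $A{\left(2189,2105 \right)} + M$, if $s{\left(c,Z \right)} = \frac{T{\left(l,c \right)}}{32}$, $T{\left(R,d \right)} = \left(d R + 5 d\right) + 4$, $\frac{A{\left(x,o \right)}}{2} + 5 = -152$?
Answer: $\frac{11033}{32} \approx 344.78$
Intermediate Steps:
$A{\left(x,o \right)} = -314$ ($A{\left(x,o \right)} = -10 + 2 \left(-152\right) = -10 - 304 = -314$)
$T{\left(R,d \right)} = 4 + 5 d + R d$ ($T{\left(R,d \right)} = \left(R d + 5 d\right) + 4 = \left(5 d + R d\right) + 4 = 4 + 5 d + R d$)
$s{\left(c,Z \right)} = \frac{1}{8} + \frac{c}{32}$ ($s{\left(c,Z \right)} = \frac{4 + 5 c - 4 c}{32} = \left(4 + c\right) \frac{1}{32} = \frac{1}{8} + \frac{c}{32}$)
$M = \frac{21081}{32}$ ($M = 637 - 697 \left(\frac{1}{8} + \frac{1}{32} \left(-5\right)\right) = 637 - 697 \left(\frac{1}{8} - \frac{5}{32}\right) = 637 - - \frac{697}{32} = 637 + \frac{697}{32} = \frac{21081}{32} \approx 658.78$)
$A{\left(2189,2105 \right)} + M = -314 + \frac{21081}{32} = \frac{11033}{32}$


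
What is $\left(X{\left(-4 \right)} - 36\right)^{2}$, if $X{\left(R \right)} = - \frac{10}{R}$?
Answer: $\frac{4489}{4} \approx 1122.3$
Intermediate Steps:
$\left(X{\left(-4 \right)} - 36\right)^{2} = \left(- \frac{10}{-4} - 36\right)^{2} = \left(\left(-10\right) \left(- \frac{1}{4}\right) - 36\right)^{2} = \left(\frac{5}{2} - 36\right)^{2} = \left(- \frac{67}{2}\right)^{2} = \frac{4489}{4}$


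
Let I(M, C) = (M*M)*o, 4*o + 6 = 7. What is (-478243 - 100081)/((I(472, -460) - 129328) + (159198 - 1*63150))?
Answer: -144581/5604 ≈ -25.800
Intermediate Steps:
o = ¼ (o = -3/2 + (¼)*7 = -3/2 + 7/4 = ¼ ≈ 0.25000)
I(M, C) = M²/4 (I(M, C) = (M*M)*(¼) = M²*(¼) = M²/4)
(-478243 - 100081)/((I(472, -460) - 129328) + (159198 - 1*63150)) = (-478243 - 100081)/(((¼)*472² - 129328) + (159198 - 1*63150)) = -578324/(((¼)*222784 - 129328) + (159198 - 63150)) = -578324/((55696 - 129328) + 96048) = -578324/(-73632 + 96048) = -578324/22416 = -578324*1/22416 = -144581/5604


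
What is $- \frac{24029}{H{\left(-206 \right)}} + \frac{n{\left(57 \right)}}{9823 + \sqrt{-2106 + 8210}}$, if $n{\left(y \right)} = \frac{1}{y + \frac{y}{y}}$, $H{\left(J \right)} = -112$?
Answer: $\frac{67234861224313}{313384010800} - \frac{\sqrt{1526}}{2798071525} \approx 214.54$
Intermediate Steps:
$n{\left(y \right)} = \frac{1}{1 + y}$ ($n{\left(y \right)} = \frac{1}{y + 1} = \frac{1}{1 + y}$)
$- \frac{24029}{H{\left(-206 \right)}} + \frac{n{\left(57 \right)}}{9823 + \sqrt{-2106 + 8210}} = - \frac{24029}{-112} + \frac{1}{\left(1 + 57\right) \left(9823 + \sqrt{-2106 + 8210}\right)} = \left(-24029\right) \left(- \frac{1}{112}\right) + \frac{1}{58 \left(9823 + \sqrt{6104}\right)} = \frac{24029}{112} + \frac{1}{58 \left(9823 + 2 \sqrt{1526}\right)}$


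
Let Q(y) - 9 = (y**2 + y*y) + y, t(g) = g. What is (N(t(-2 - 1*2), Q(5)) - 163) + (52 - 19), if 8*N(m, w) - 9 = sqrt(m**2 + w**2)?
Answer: -1031/8 + sqrt(257)/2 ≈ -120.86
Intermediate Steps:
Q(y) = 9 + y + 2*y**2 (Q(y) = 9 + ((y**2 + y*y) + y) = 9 + ((y**2 + y**2) + y) = 9 + (2*y**2 + y) = 9 + (y + 2*y**2) = 9 + y + 2*y**2)
N(m, w) = 9/8 + sqrt(m**2 + w**2)/8
(N(t(-2 - 1*2), Q(5)) - 163) + (52 - 19) = ((9/8 + sqrt((-2 - 1*2)**2 + (9 + 5 + 2*5**2)**2)/8) - 163) + (52 - 19) = ((9/8 + sqrt((-2 - 2)**2 + (9 + 5 + 2*25)**2)/8) - 163) + 33 = ((9/8 + sqrt((-4)**2 + (9 + 5 + 50)**2)/8) - 163) + 33 = ((9/8 + sqrt(16 + 64**2)/8) - 163) + 33 = ((9/8 + sqrt(16 + 4096)/8) - 163) + 33 = ((9/8 + sqrt(4112)/8) - 163) + 33 = ((9/8 + (4*sqrt(257))/8) - 163) + 33 = ((9/8 + sqrt(257)/2) - 163) + 33 = (-1295/8 + sqrt(257)/2) + 33 = -1031/8 + sqrt(257)/2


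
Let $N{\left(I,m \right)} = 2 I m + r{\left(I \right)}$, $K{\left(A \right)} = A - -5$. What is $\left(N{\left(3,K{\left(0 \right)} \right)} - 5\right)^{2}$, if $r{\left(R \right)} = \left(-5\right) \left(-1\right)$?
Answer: $900$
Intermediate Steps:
$r{\left(R \right)} = 5$
$K{\left(A \right)} = 5 + A$ ($K{\left(A \right)} = A + 5 = 5 + A$)
$N{\left(I,m \right)} = 5 + 2 I m$ ($N{\left(I,m \right)} = 2 I m + 5 = 5 + 2 I m$)
$\left(N{\left(3,K{\left(0 \right)} \right)} - 5\right)^{2} = \left(\left(5 + 2 \cdot 3 \left(5 + 0\right)\right) - 5\right)^{2} = \left(\left(5 + 2 \cdot 3 \cdot 5\right) - 5\right)^{2} = \left(\left(5 + 30\right) - 5\right)^{2} = \left(35 - 5\right)^{2} = 30^{2} = 900$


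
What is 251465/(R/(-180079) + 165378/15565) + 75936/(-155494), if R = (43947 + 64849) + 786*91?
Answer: 54798070296872293249/2097178127284204 ≈ 26129.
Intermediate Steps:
R = 180322 (R = 108796 + 71526 = 180322)
251465/(R/(-180079) + 165378/15565) + 75936/(-155494) = 251465/(180322/(-180079) + 165378/15565) + 75936/(-155494) = 251465/(180322*(-1/180079) + 165378*(1/15565)) + 75936*(-1/155494) = 251465/(-180322/180079 + 165378/15565) - 37968/77747 = 251465/(26974392932/2802929635) - 37968/77747 = 251465*(2802929635/26974392932) - 37968/77747 = 704838700665275/26974392932 - 37968/77747 = 54798070296872293249/2097178127284204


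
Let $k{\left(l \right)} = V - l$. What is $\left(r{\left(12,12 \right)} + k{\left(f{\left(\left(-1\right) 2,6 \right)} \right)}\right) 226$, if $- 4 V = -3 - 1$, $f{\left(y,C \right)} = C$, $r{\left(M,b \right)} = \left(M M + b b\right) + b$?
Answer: $66670$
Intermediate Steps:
$r{\left(M,b \right)} = b + M^{2} + b^{2}$ ($r{\left(M,b \right)} = \left(M^{2} + b^{2}\right) + b = b + M^{2} + b^{2}$)
$V = 1$ ($V = - \frac{-3 - 1}{4} = \left(- \frac{1}{4}\right) \left(-4\right) = 1$)
$k{\left(l \right)} = 1 - l$
$\left(r{\left(12,12 \right)} + k{\left(f{\left(\left(-1\right) 2,6 \right)} \right)}\right) 226 = \left(\left(12 + 12^{2} + 12^{2}\right) + \left(1 - 6\right)\right) 226 = \left(\left(12 + 144 + 144\right) + \left(1 - 6\right)\right) 226 = \left(300 - 5\right) 226 = 295 \cdot 226 = 66670$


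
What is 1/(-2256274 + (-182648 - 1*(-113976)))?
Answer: -1/2324946 ≈ -4.3012e-7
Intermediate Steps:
1/(-2256274 + (-182648 - 1*(-113976))) = 1/(-2256274 + (-182648 + 113976)) = 1/(-2256274 - 68672) = 1/(-2324946) = -1/2324946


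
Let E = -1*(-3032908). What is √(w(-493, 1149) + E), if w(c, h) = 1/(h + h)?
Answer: √16016192700330/2298 ≈ 1741.5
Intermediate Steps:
w(c, h) = 1/(2*h)
E = 3032908
√(w(-493, 1149) + E) = √((½)/1149 + 3032908) = √((½)*(1/1149) + 3032908) = √(1/2298 + 3032908) = √(6969622585/2298) = √16016192700330/2298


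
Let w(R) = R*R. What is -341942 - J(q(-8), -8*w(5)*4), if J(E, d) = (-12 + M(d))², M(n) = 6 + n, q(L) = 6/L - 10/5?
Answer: -991578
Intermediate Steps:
w(R) = R²
q(L) = -2 + 6/L (q(L) = 6/L - 10*⅕ = 6/L - 2 = -2 + 6/L)
J(E, d) = (-6 + d)² (J(E, d) = (-12 + (6 + d))² = (-6 + d)²)
-341942 - J(q(-8), -8*w(5)*4) = -341942 - (-6 - 8*5²*4)² = -341942 - (-6 - 8*25*4)² = -341942 - (-6 - 200*4)² = -341942 - (-6 - 800)² = -341942 - 1*(-806)² = -341942 - 1*649636 = -341942 - 649636 = -991578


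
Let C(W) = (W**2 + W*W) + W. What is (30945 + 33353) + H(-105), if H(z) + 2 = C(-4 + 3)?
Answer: 64297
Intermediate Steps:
C(W) = W + 2*W**2 (C(W) = (W**2 + W**2) + W = 2*W**2 + W = W + 2*W**2)
H(z) = -1 (H(z) = -2 + (-4 + 3)*(1 + 2*(-4 + 3)) = -2 - (1 + 2*(-1)) = -2 - (1 - 2) = -2 - 1*(-1) = -2 + 1 = -1)
(30945 + 33353) + H(-105) = (30945 + 33353) - 1 = 64298 - 1 = 64297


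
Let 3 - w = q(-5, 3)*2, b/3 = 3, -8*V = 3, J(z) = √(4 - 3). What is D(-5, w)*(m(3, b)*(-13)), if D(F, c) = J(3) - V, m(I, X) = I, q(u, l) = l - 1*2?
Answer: -429/8 ≈ -53.625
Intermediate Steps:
q(u, l) = -2 + l (q(u, l) = l - 2 = -2 + l)
J(z) = 1 (J(z) = √1 = 1)
V = -3/8 (V = -⅛*3 = -3/8 ≈ -0.37500)
b = 9 (b = 3*3 = 9)
w = 1 (w = 3 - (-2 + 3)*2 = 3 - 2 = 1)
D(F, c) = 11/8 (D(F, c) = 1 - 1*(-3/8) = 1 + 3/8 = 11/8)
D(-5, w)*(m(3, b)*(-13)) = 11*(3*(-13))/8 = (11/8)*(-39) = -429/8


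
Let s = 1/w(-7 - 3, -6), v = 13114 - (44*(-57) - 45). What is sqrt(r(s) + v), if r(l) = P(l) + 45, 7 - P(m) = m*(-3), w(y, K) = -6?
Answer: 3*sqrt(6986)/2 ≈ 125.37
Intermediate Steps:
P(m) = 7 + 3*m (P(m) = 7 - m*(-3) = 7 - (-3)*m = 7 + 3*m)
v = 15667 (v = 13114 - (-2508 - 45) = 13114 - 1*(-2553) = 13114 + 2553 = 15667)
s = -1/6 (s = 1/(-6) = -1/6 ≈ -0.16667)
r(l) = 52 + 3*l (r(l) = (7 + 3*l) + 45 = 52 + 3*l)
sqrt(r(s) + v) = sqrt((52 + 3*(-1/6)) + 15667) = sqrt((52 - 1/2) + 15667) = sqrt(103/2 + 15667) = sqrt(31437/2) = 3*sqrt(6986)/2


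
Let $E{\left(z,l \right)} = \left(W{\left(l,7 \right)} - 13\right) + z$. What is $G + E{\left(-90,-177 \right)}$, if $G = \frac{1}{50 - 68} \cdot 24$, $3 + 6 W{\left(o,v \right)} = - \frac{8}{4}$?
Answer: $- \frac{631}{6} \approx -105.17$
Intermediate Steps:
$W{\left(o,v \right)} = - \frac{5}{6}$ ($W{\left(o,v \right)} = - \frac{1}{2} + \frac{\left(-8\right) \frac{1}{4}}{6} = - \frac{1}{2} + \frac{1}{6} \left(-2\right) = - \frac{1}{2} - \frac{1}{3} = - \frac{5}{6}$)
$E{\left(z,l \right)} = - \frac{83}{6} + z$ ($E{\left(z,l \right)} = \left(- \frac{5}{6} - 13\right) + z = - \frac{83}{6} + z$)
$G = - \frac{4}{3}$ ($G = \frac{1}{-18} \cdot 24 = \left(- \frac{1}{18}\right) 24 = - \frac{4}{3} \approx -1.3333$)
$G + E{\left(-90,-177 \right)} = - \frac{4}{3} - \frac{623}{6} = - \frac{631}{6}$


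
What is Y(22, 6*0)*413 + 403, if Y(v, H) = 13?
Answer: 5772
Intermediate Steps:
Y(22, 6*0)*413 + 403 = 13*413 + 403 = 5369 + 403 = 5772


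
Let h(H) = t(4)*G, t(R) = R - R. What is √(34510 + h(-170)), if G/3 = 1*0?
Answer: √34510 ≈ 185.77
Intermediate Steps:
G = 0 (G = 3*(1*0) = 3*0 = 0)
t(R) = 0
h(H) = 0 (h(H) = 0*0 = 0)
√(34510 + h(-170)) = √(34510 + 0) = √34510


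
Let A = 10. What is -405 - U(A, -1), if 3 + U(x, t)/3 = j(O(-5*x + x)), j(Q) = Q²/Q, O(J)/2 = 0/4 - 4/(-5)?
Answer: -2004/5 ≈ -400.80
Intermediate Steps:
O(J) = 8/5 (O(J) = 2*(0/4 - 4/(-5)) = 2*(0*(¼) - 4*(-⅕)) = 2*(0 + ⅘) = 2*(⅘) = 8/5)
j(Q) = Q
U(x, t) = -21/5 (U(x, t) = -9 + 3*(8/5) = -9 + 24/5 = -21/5)
-405 - U(A, -1) = -405 - 1*(-21/5) = -405 + 21/5 = -2004/5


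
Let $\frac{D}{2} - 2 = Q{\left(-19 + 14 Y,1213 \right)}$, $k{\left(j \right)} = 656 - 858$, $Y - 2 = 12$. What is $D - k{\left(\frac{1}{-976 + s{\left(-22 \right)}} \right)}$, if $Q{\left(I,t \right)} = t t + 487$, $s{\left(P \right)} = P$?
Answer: $2943918$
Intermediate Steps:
$Y = 14$ ($Y = 2 + 12 = 14$)
$Q{\left(I,t \right)} = 487 + t^{2}$ ($Q{\left(I,t \right)} = t^{2} + 487 = 487 + t^{2}$)
$k{\left(j \right)} = -202$ ($k{\left(j \right)} = 656 - 858 = -202$)
$D = 2943716$ ($D = 4 + 2 \left(487 + 1213^{2}\right) = 4 + 2 \left(487 + 1471369\right) = 4 + 2 \cdot 1471856 = 4 + 2943712 = 2943716$)
$D - k{\left(\frac{1}{-976 + s{\left(-22 \right)}} \right)} = 2943716 - -202 = 2943716 + 202 = 2943918$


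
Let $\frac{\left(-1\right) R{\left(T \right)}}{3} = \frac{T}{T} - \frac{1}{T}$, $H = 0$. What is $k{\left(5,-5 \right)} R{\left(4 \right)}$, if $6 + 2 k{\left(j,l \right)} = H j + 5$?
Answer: $\frac{9}{8} \approx 1.125$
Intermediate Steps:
$R{\left(T \right)} = -3 + \frac{3}{T}$ ($R{\left(T \right)} = - 3 \left(\frac{T}{T} - \frac{1}{T}\right) = - 3 \left(1 - \frac{1}{T}\right) = -3 + \frac{3}{T}$)
$k{\left(j,l \right)} = - \frac{1}{2}$ ($k{\left(j,l \right)} = -3 + \frac{0 j + 5}{2} = -3 + \frac{0 + 5}{2} = -3 + \frac{1}{2} \cdot 5 = -3 + \frac{5}{2} = - \frac{1}{2}$)
$k{\left(5,-5 \right)} R{\left(4 \right)} = - \frac{-3 + \frac{3}{4}}{2} = \left(- \frac{1}{2}\right) \left(- \frac{9}{4}\right) = \frac{9}{8}$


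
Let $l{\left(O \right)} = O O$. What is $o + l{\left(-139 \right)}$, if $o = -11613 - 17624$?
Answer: $-9916$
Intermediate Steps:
$l{\left(O \right)} = O^{2}$
$o = -29237$
$o + l{\left(-139 \right)} = -29237 + \left(-139\right)^{2} = -29237 + 19321 = -9916$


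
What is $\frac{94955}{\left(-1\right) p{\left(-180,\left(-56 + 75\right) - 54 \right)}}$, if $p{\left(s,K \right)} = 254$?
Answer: $- \frac{94955}{254} \approx -373.84$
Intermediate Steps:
$\frac{94955}{\left(-1\right) p{\left(-180,\left(-56 + 75\right) - 54 \right)}} = \frac{94955}{\left(-1\right) 254} = \frac{94955}{-254} = 94955 \left(- \frac{1}{254}\right) = - \frac{94955}{254}$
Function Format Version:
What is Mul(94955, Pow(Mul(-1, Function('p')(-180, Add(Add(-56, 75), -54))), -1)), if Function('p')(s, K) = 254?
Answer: Rational(-94955, 254) ≈ -373.84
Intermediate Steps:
Mul(94955, Pow(Mul(-1, Function('p')(-180, Add(Add(-56, 75), -54))), -1)) = Mul(94955, Pow(Mul(-1, 254), -1)) = Mul(94955, Pow(-254, -1)) = Mul(94955, Rational(-1, 254)) = Rational(-94955, 254)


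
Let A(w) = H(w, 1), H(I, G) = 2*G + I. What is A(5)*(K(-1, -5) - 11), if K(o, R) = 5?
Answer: -42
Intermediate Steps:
H(I, G) = I + 2*G
A(w) = 2 + w (A(w) = w + 2*1 = w + 2 = 2 + w)
A(5)*(K(-1, -5) - 11) = (2 + 5)*(5 - 11) = 7*(-6) = -42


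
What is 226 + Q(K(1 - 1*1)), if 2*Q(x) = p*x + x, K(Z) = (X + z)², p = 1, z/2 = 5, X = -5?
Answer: 251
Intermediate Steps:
z = 10 (z = 2*5 = 10)
K(Z) = 25 (K(Z) = (-5 + 10)² = 5² = 25)
Q(x) = x (Q(x) = (1*x + x)/2 = (x + x)/2 = (2*x)/2 = x)
226 + Q(K(1 - 1*1)) = 226 + 25 = 251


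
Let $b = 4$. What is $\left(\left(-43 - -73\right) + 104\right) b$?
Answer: $536$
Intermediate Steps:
$\left(\left(-43 - -73\right) + 104\right) b = \left(\left(-43 - -73\right) + 104\right) 4 = \left(\left(-43 + 73\right) + 104\right) 4 = \left(30 + 104\right) 4 = 134 \cdot 4 = 536$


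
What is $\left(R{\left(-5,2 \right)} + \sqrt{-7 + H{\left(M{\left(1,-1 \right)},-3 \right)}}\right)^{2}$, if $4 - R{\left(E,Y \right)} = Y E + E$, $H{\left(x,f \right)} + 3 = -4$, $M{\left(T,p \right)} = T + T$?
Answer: $\left(19 + i \sqrt{14}\right)^{2} \approx 347.0 + 142.18 i$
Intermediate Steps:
$M{\left(T,p \right)} = 2 T$
$H{\left(x,f \right)} = -7$ ($H{\left(x,f \right)} = -3 - 4 = -7$)
$R{\left(E,Y \right)} = 4 - E - E Y$ ($R{\left(E,Y \right)} = 4 - \left(Y E + E\right) = 4 - \left(E Y + E\right) = 4 - \left(E + E Y\right) = 4 - E - E Y$)
$\left(R{\left(-5,2 \right)} + \sqrt{-7 + H{\left(M{\left(1,-1 \right)},-3 \right)}}\right)^{2} = \left(\left(4 - -5 - \left(-5\right) 2\right) + \sqrt{-7 - 7}\right)^{2} = \left(\left(4 + 5 + 10\right) + \sqrt{-14}\right)^{2} = \left(19 + i \sqrt{14}\right)^{2}$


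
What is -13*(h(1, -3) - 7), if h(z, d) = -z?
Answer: 104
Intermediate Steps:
-13*(h(1, -3) - 7) = -13*(-1*1 - 7) = -13*(-1 - 7) = -13*(-8) = 104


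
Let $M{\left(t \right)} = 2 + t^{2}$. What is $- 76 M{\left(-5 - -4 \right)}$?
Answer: $-228$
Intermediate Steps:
$- 76 M{\left(-5 - -4 \right)} = - 76 \left(2 + \left(-5 - -4\right)^{2}\right) = - 76 \left(2 + \left(-5 + 4\right)^{2}\right) = - 76 \left(2 + \left(-1\right)^{2}\right) = - 76 \left(2 + 1\right) = \left(-76\right) 3 = -228$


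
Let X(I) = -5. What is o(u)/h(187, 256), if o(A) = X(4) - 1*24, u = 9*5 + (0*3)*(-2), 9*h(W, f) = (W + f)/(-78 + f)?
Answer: -46458/443 ≈ -104.87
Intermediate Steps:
h(W, f) = (W + f)/(9*(-78 + f)) (h(W, f) = ((W + f)/(-78 + f))/9 = (W + f)/(9*(-78 + f)))
u = 45 (u = 45 + 0*(-2) = 45 + 0 = 45)
o(A) = -29 (o(A) = -5 - 1*24 = -5 - 24 = -29)
o(u)/h(187, 256) = -29*9*(-78 + 256)/(187 + 256) = -29/((⅑)*443/178) = -29/((⅑)*(1/178)*443) = -29/443/1602 = -29*1602/443 = -46458/443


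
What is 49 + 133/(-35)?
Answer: 226/5 ≈ 45.200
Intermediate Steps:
49 + 133/(-35) = 49 + 133*(-1/35) = 49 - 19/5 = 226/5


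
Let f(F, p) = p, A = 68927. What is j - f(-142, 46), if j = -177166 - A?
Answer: -246139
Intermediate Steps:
j = -246093 (j = -177166 - 1*68927 = -177166 - 68927 = -246093)
j - f(-142, 46) = -246093 - 1*46 = -246093 - 46 = -246139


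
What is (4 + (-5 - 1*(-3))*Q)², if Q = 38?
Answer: 5184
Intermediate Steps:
(4 + (-5 - 1*(-3))*Q)² = (4 + (-5 - 1*(-3))*38)² = (4 + (-5 + 3)*38)² = (4 - 2*38)² = (4 - 76)² = (-72)² = 5184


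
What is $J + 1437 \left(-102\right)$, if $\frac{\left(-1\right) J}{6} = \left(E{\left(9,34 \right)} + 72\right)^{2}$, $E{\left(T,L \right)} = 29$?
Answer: $-207780$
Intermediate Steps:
$J = -61206$ ($J = - 6 \left(29 + 72\right)^{2} = - 6 \cdot 101^{2} = \left(-6\right) 10201 = -61206$)
$J + 1437 \left(-102\right) = -61206 + 1437 \left(-102\right) = -61206 - 146574 = -207780$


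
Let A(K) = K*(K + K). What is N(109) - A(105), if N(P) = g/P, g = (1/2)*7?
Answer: -4806893/218 ≈ -22050.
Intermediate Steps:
A(K) = 2*K² (A(K) = K*(2*K) = 2*K²)
g = 7/2 (g = (1*(½))*7 = (½)*7 = 7/2 ≈ 3.5000)
N(P) = 7/(2*P)
N(109) - A(105) = (7/2)/109 - 2*105² = (7/2)*(1/109) - 2*11025 = 7/218 - 1*22050 = 7/218 - 22050 = -4806893/218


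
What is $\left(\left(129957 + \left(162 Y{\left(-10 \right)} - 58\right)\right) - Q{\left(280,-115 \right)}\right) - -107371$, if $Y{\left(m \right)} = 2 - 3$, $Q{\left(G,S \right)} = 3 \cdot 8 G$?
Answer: $230388$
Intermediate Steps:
$Q{\left(G,S \right)} = 24 G$
$Y{\left(m \right)} = -1$
$\left(\left(129957 + \left(162 Y{\left(-10 \right)} - 58\right)\right) - Q{\left(280,-115 \right)}\right) - -107371 = \left(\left(129957 + \left(162 \left(-1\right) - 58\right)\right) - 24 \cdot 280\right) - -107371 = \left(\left(129957 - 220\right) - 6720\right) + 107371 = \left(129737 - 6720\right) + 107371 = 123017 + 107371 = 230388$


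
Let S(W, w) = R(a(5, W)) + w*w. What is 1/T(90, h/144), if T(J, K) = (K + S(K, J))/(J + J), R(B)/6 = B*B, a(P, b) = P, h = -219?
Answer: 8640/395927 ≈ 0.021822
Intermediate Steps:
R(B) = 6*B² (R(B) = 6*(B*B) = 6*B²)
S(W, w) = 150 + w² (S(W, w) = 6*5² + w*w = 6*25 + w² = 150 + w²)
T(J, K) = (150 + K + J²)/(2*J) (T(J, K) = (K + (150 + J²))/(J + J) = (150 + K + J²)/((2*J)) = (150 + K + J²)*(1/(2*J)) = (150 + K + J²)/(2*J))
1/T(90, h/144) = 1/((½)*(150 - 219/144 + 90²)/90) = 1/((½)*(1/90)*(150 - 219*1/144 + 8100)) = 1/((½)*(1/90)*(150 - 73/48 + 8100)) = 1/((½)*(1/90)*(395927/48)) = 1/(395927/8640) = 8640/395927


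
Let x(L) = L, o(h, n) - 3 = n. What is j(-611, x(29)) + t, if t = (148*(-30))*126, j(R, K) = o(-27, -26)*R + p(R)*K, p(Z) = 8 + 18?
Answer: -544633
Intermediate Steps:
o(h, n) = 3 + n
p(Z) = 26
j(R, K) = -23*R + 26*K (j(R, K) = (3 - 26)*R + 26*K = -23*R + 26*K)
t = -559440 (t = -4440*126 = -559440)
j(-611, x(29)) + t = (-23*(-611) + 26*29) - 559440 = (14053 + 754) - 559440 = 14807 - 559440 = -544633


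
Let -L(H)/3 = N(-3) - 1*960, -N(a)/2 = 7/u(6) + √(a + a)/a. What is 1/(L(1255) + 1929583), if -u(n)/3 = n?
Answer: 8696073/16804819027070 + 9*I*√6/16804819027070 ≈ 5.1748e-7 + 1.3118e-12*I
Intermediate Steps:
u(n) = -3*n
N(a) = 7/9 - 2*√2/√a (N(a) = -2*(7/((-3*6)) + √(a + a)/a) = -2*(7/(-18) + √(2*a)/a) = -2*(7*(-1/18) + (√2*√a)/a) = -2*(-7/18 + √2/√a) = 7/9 - 2*√2/√a)
L(H) = 8633/3 - 2*I*√6 (L(H) = -3*((7/9 - 2*√2/√(-3)) - 1*960) = -3*((7/9 - 2*√2*(-I*√3/3)) - 960) = -3*((7/9 + 2*I*√6/3) - 960) = -3*(-8633/9 + 2*I*√6/3) = 8633/3 - 2*I*√6)
1/(L(1255) + 1929583) = 1/((8633/3 - 2*I*√6) + 1929583) = 1/(5797382/3 - 2*I*√6)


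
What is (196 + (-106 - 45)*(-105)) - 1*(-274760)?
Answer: 290811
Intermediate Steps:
(196 + (-106 - 45)*(-105)) - 1*(-274760) = (196 - 151*(-105)) + 274760 = (196 + 15855) + 274760 = 16051 + 274760 = 290811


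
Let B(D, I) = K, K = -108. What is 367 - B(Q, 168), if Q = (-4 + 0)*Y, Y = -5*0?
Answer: 475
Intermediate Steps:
Y = 0
Q = 0 (Q = (-4 + 0)*0 = -4*0 = 0)
B(D, I) = -108
367 - B(Q, 168) = 367 - 1*(-108) = 367 + 108 = 475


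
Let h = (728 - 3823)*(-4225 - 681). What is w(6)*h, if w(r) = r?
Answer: 91104420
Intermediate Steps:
h = 15184070 (h = -3095*(-4906) = 15184070)
w(6)*h = 6*15184070 = 91104420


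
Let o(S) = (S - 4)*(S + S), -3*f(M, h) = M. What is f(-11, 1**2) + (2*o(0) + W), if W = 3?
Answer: 20/3 ≈ 6.6667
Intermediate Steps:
f(M, h) = -M/3
o(S) = 2*S*(-4 + S) (o(S) = (-4 + S)*(2*S) = 2*S*(-4 + S))
f(-11, 1**2) + (2*o(0) + W) = -1/3*(-11) + (2*(2*0*(-4 + 0)) + 3) = 11/3 + (2*(2*0*(-4)) + 3) = 11/3 + (2*0 + 3) = 11/3 + (0 + 3) = 11/3 + 3 = 20/3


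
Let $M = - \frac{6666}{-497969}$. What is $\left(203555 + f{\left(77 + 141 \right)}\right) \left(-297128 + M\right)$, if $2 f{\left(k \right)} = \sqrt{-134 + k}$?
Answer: $- \frac{30118104944431130}{497969} - \frac{147960526366 \sqrt{21}}{497969} \approx -6.0483 \cdot 10^{10}$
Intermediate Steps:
$f{\left(k \right)} = \frac{\sqrt{-134 + k}}{2}$
$M = \frac{6666}{497969}$ ($M = \left(-6666\right) \left(- \frac{1}{497969}\right) = \frac{6666}{497969} \approx 0.013386$)
$\left(203555 + f{\left(77 + 141 \right)}\right) \left(-297128 + M\right) = \left(203555 + \frac{\sqrt{-134 + \left(77 + 141\right)}}{2}\right) \left(-297128 + \frac{6666}{497969}\right) = \left(203555 + \frac{\sqrt{-134 + 218}}{2}\right) \left(- \frac{147960526366}{497969}\right) = \left(203555 + \frac{\sqrt{84}}{2}\right) \left(- \frac{147960526366}{497969}\right) = \left(203555 + \frac{2 \sqrt{21}}{2}\right) \left(- \frac{147960526366}{497969}\right) = \left(203555 + \sqrt{21}\right) \left(- \frac{147960526366}{497969}\right) = - \frac{30118104944431130}{497969} - \frac{147960526366 \sqrt{21}}{497969}$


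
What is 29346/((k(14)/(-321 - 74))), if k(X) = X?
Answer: -5795835/7 ≈ -8.2798e+5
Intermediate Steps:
29346/((k(14)/(-321 - 74))) = 29346/((14/(-321 - 74))) = 29346/((14/(-395))) = 29346/((14*(-1/395))) = 29346/(-14/395) = 29346*(-395/14) = -5795835/7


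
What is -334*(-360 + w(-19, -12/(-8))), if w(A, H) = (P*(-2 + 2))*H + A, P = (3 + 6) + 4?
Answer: 126586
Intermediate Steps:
P = 13 (P = 9 + 4 = 13)
w(A, H) = A (w(A, H) = (13*(-2 + 2))*H + A = (13*0)*H + A = 0*H + A = 0 + A = A)
-334*(-360 + w(-19, -12/(-8))) = -334*(-360 - 19) = -334*(-379) = 126586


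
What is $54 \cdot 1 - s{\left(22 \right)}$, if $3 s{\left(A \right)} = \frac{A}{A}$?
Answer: $\frac{161}{3} \approx 53.667$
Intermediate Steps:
$s{\left(A \right)} = \frac{1}{3}$ ($s{\left(A \right)} = \frac{A \frac{1}{A}}{3} = \frac{1}{3} \cdot 1 = \frac{1}{3}$)
$54 \cdot 1 - s{\left(22 \right)} = 54 \cdot 1 - \frac{1}{3} = 54 - \frac{1}{3} = \frac{161}{3}$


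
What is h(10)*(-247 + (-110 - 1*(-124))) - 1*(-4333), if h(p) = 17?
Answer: 372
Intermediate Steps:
h(10)*(-247 + (-110 - 1*(-124))) - 1*(-4333) = 17*(-247 + (-110 - 1*(-124))) - 1*(-4333) = 17*(-247 + (-110 + 124)) + 4333 = 17*(-247 + 14) + 4333 = 17*(-233) + 4333 = -3961 + 4333 = 372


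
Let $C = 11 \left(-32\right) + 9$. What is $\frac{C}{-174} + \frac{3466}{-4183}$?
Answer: $\frac{831685}{727842} \approx 1.1427$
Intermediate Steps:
$C = -343$ ($C = -352 + 9 = -343$)
$\frac{C}{-174} + \frac{3466}{-4183} = - \frac{343}{-174} + \frac{3466}{-4183} = \left(-343\right) \left(- \frac{1}{174}\right) + 3466 \left(- \frac{1}{4183}\right) = \frac{343}{174} - \frac{3466}{4183} = \frac{831685}{727842}$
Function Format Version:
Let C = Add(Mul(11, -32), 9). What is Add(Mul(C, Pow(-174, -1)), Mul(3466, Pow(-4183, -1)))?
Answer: Rational(831685, 727842) ≈ 1.1427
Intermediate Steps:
C = -343 (C = Add(-352, 9) = -343)
Add(Mul(C, Pow(-174, -1)), Mul(3466, Pow(-4183, -1))) = Add(Mul(-343, Pow(-174, -1)), Mul(3466, Pow(-4183, -1))) = Add(Mul(-343, Rational(-1, 174)), Mul(3466, Rational(-1, 4183))) = Add(Rational(343, 174), Rational(-3466, 4183)) = Rational(831685, 727842)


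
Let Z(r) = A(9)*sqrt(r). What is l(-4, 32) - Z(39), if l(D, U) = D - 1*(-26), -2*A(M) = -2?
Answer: 22 - sqrt(39) ≈ 15.755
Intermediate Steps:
A(M) = 1 (A(M) = -1/2*(-2) = 1)
l(D, U) = 26 + D (l(D, U) = D + 26 = 26 + D)
Z(r) = sqrt(r) (Z(r) = 1*sqrt(r) = sqrt(r))
l(-4, 32) - Z(39) = (26 - 4) - sqrt(39) = 22 - sqrt(39)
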